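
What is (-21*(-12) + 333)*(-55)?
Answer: -32175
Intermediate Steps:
(-21*(-12) + 333)*(-55) = (252 + 333)*(-55) = 585*(-55) = -32175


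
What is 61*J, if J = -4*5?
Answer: -1220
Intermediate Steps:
J = -20
61*J = 61*(-20) = -1220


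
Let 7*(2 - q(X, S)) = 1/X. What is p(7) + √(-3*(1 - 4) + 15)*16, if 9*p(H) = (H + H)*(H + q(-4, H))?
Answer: 253/18 + 32*√6 ≈ 92.439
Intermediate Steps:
q(X, S) = 2 - 1/(7*X)
p(H) = 2*H*(57/28 + H)/9 (p(H) = ((H + H)*(H + (2 - ⅐/(-4))))/9 = ((2*H)*(H + (2 - ⅐*(-¼))))/9 = ((2*H)*(H + (2 + 1/28)))/9 = ((2*H)*(H + 57/28))/9 = ((2*H)*(57/28 + H))/9 = (2*H*(57/28 + H))/9 = 2*H*(57/28 + H)/9)
p(7) + √(-3*(1 - 4) + 15)*16 = (1/126)*7*(57 + 28*7) + √(-3*(1 - 4) + 15)*16 = (1/126)*7*(57 + 196) + √(-3*(-3) + 15)*16 = (1/126)*7*253 + √(9 + 15)*16 = 253/18 + √24*16 = 253/18 + (2*√6)*16 = 253/18 + 32*√6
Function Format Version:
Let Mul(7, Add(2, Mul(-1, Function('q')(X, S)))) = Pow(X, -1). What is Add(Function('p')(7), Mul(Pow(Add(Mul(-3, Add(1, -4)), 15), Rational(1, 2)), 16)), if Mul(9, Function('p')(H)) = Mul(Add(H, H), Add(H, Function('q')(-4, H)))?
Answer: Add(Rational(253, 18), Mul(32, Pow(6, Rational(1, 2)))) ≈ 92.439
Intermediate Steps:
Function('q')(X, S) = Add(2, Mul(Rational(-1, 7), Pow(X, -1)))
Function('p')(H) = Mul(Rational(2, 9), H, Add(Rational(57, 28), H)) (Function('p')(H) = Mul(Rational(1, 9), Mul(Add(H, H), Add(H, Add(2, Mul(Rational(-1, 7), Pow(-4, -1)))))) = Mul(Rational(1, 9), Mul(Mul(2, H), Add(H, Add(2, Mul(Rational(-1, 7), Rational(-1, 4)))))) = Mul(Rational(1, 9), Mul(Mul(2, H), Add(H, Add(2, Rational(1, 28))))) = Mul(Rational(1, 9), Mul(Mul(2, H), Add(H, Rational(57, 28)))) = Mul(Rational(1, 9), Mul(Mul(2, H), Add(Rational(57, 28), H))) = Mul(Rational(1, 9), Mul(2, H, Add(Rational(57, 28), H))) = Mul(Rational(2, 9), H, Add(Rational(57, 28), H)))
Add(Function('p')(7), Mul(Pow(Add(Mul(-3, Add(1, -4)), 15), Rational(1, 2)), 16)) = Add(Mul(Rational(1, 126), 7, Add(57, Mul(28, 7))), Mul(Pow(Add(Mul(-3, Add(1, -4)), 15), Rational(1, 2)), 16)) = Add(Mul(Rational(1, 126), 7, Add(57, 196)), Mul(Pow(Add(Mul(-3, -3), 15), Rational(1, 2)), 16)) = Add(Mul(Rational(1, 126), 7, 253), Mul(Pow(Add(9, 15), Rational(1, 2)), 16)) = Add(Rational(253, 18), Mul(Pow(24, Rational(1, 2)), 16)) = Add(Rational(253, 18), Mul(Mul(2, Pow(6, Rational(1, 2))), 16)) = Add(Rational(253, 18), Mul(32, Pow(6, Rational(1, 2))))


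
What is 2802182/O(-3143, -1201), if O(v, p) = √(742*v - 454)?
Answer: -1401091*I*√145785/291570 ≈ -1834.8*I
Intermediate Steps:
O(v, p) = √(-454 + 742*v)
2802182/O(-3143, -1201) = 2802182/(√(-454 + 742*(-3143))) = 2802182/(√(-454 - 2332106)) = 2802182/(√(-2332560)) = 2802182/((4*I*√145785)) = 2802182*(-I*√145785/583140) = -1401091*I*√145785/291570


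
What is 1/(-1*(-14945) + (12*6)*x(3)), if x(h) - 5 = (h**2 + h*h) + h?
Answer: 1/16817 ≈ 5.9464e-5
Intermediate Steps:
x(h) = 5 + h + 2*h**2 (x(h) = 5 + ((h**2 + h*h) + h) = 5 + ((h**2 + h**2) + h) = 5 + (2*h**2 + h) = 5 + (h + 2*h**2) = 5 + h + 2*h**2)
1/(-1*(-14945) + (12*6)*x(3)) = 1/(-1*(-14945) + (12*6)*(5 + 3 + 2*3**2)) = 1/(14945 + 72*(5 + 3 + 2*9)) = 1/(14945 + 72*(5 + 3 + 18)) = 1/(14945 + 72*26) = 1/(14945 + 1872) = 1/16817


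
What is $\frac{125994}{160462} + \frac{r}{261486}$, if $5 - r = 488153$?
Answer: $- \frac{3781961441}{3496547211} \approx -1.0816$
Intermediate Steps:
$r = -488148$ ($r = 5 - 488153 = -488148$)
$\frac{125994}{160462} + \frac{r}{261486} = \frac{125994}{160462} - \frac{488148}{261486} = 125994 \cdot \frac{1}{160462} - \frac{81358}{43581} = \frac{62997}{80231} - \frac{81358}{43581} = - \frac{3781961441}{3496547211}$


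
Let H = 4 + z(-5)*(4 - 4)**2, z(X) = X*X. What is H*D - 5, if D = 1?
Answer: -1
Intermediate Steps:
z(X) = X**2
H = 4 (H = 4 + (-5)**2*(4 - 4)**2 = 4 + 25*0**2 = 4 + 25*0 = 4 + 0 = 4)
H*D - 5 = 4*1 - 5 = 4 - 5 = -1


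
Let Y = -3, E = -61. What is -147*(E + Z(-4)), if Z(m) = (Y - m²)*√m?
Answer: 8967 + 5586*I ≈ 8967.0 + 5586.0*I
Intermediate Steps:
Z(m) = √m*(-3 - m²) (Z(m) = (-3 - m²)*√m = √m*(-3 - m²))
-147*(E + Z(-4)) = -147*(-61 + √(-4)*(-3 - 1*(-4)²)) = -147*(-61 + (2*I)*(-3 - 1*16)) = -147*(-61 + (2*I)*(-3 - 16)) = -147*(-61 + (2*I)*(-19)) = -147*(-61 - 38*I) = 8967 + 5586*I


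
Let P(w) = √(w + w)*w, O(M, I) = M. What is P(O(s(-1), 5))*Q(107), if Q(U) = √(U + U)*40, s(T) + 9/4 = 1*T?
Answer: -130*I*√1391 ≈ -4848.5*I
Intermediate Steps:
s(T) = -9/4 + T (s(T) = -9/4 + 1*T = -9/4 + T)
P(w) = √2*w^(3/2) (P(w) = √(2*w)*w = (√2*√w)*w = √2*w^(3/2))
Q(U) = 40*√2*√U (Q(U) = √(2*U)*40 = (√2*√U)*40 = 40*√2*√U)
P(O(s(-1), 5))*Q(107) = (√2*(-9/4 - 1)^(3/2))*(40*√2*√107) = (√2*(-13/4)^(3/2))*(40*√214) = (√2*(-13*I*√13/8))*(40*√214) = (-13*I*√26/8)*(40*√214) = -130*I*√1391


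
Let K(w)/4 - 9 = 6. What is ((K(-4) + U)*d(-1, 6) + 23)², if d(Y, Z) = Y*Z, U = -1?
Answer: 109561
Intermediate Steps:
K(w) = 60 (K(w) = 36 + 4*6 = 36 + 24 = 60)
((K(-4) + U)*d(-1, 6) + 23)² = ((60 - 1)*(-1*6) + 23)² = (59*(-6) + 23)² = (-354 + 23)² = (-331)² = 109561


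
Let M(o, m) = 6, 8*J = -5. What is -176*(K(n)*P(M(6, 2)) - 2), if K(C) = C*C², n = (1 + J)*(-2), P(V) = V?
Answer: 1595/2 ≈ 797.50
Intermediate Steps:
J = -5/8 (J = (⅛)*(-5) = -5/8 ≈ -0.62500)
n = -¾ (n = (1 - 5/8)*(-2) = (3/8)*(-2) = -¾ ≈ -0.75000)
K(C) = C³
-176*(K(n)*P(M(6, 2)) - 2) = -176*((-¾)³*6 - 2) = -176*(-27/64*6 - 2) = -176*(-81/32 - 2) = -176*(-145/32) = 1595/2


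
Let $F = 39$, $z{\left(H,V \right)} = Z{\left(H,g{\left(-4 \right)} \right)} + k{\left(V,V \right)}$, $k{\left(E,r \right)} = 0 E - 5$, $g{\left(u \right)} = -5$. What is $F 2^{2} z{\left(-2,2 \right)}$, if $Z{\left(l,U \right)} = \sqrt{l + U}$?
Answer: $-780 + 156 i \sqrt{7} \approx -780.0 + 412.74 i$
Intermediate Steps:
$k{\left(E,r \right)} = -5$ ($k{\left(E,r \right)} = 0 - 5 = -5$)
$Z{\left(l,U \right)} = \sqrt{U + l}$
$z{\left(H,V \right)} = -5 + \sqrt{-5 + H}$ ($z{\left(H,V \right)} = \sqrt{-5 + H} - 5 = -5 + \sqrt{-5 + H}$)
$F 2^{2} z{\left(-2,2 \right)} = 39 \cdot 2^{2} \left(-5 + \sqrt{-5 - 2}\right) = 39 \cdot 4 \left(-5 + \sqrt{-7}\right) = 156 \left(-5 + i \sqrt{7}\right) = -780 + 156 i \sqrt{7}$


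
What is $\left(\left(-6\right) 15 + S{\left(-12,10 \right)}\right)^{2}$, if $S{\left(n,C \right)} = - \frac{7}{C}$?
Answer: $\frac{822649}{100} \approx 8226.5$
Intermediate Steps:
$\left(\left(-6\right) 15 + S{\left(-12,10 \right)}\right)^{2} = \left(\left(-6\right) 15 - \frac{7}{10}\right)^{2} = \left(-90 - \frac{7}{10}\right)^{2} = \left(- \frac{907}{10}\right)^{2} = \frac{822649}{100}$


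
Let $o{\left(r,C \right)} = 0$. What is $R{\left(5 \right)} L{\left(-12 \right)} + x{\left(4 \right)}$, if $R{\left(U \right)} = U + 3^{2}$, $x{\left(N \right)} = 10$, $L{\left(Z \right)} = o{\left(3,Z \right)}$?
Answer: $10$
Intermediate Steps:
$L{\left(Z \right)} = 0$
$R{\left(U \right)} = 9 + U$ ($R{\left(U \right)} = U + 9 = 9 + U$)
$R{\left(5 \right)} L{\left(-12 \right)} + x{\left(4 \right)} = \left(9 + 5\right) 0 + 10 = 14 \cdot 0 + 10 = 0 + 10 = 10$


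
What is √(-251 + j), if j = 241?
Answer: I*√10 ≈ 3.1623*I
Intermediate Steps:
√(-251 + j) = √(-251 + 241) = √(-10) = I*√10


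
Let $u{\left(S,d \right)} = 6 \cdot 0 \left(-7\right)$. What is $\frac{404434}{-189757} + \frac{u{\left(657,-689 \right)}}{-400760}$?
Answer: $- \frac{404434}{189757} \approx -2.1313$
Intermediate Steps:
$u{\left(S,d \right)} = 0$ ($u{\left(S,d \right)} = 0 \left(-7\right) = 0$)
$\frac{404434}{-189757} + \frac{u{\left(657,-689 \right)}}{-400760} = \frac{404434}{-189757} + \frac{0}{-400760} = 404434 \left(- \frac{1}{189757}\right) + 0 \left(- \frac{1}{400760}\right) = - \frac{404434}{189757} + 0 = - \frac{404434}{189757}$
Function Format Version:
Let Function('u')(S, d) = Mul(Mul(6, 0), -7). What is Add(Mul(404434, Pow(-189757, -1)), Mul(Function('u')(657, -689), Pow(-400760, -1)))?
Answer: Rational(-404434, 189757) ≈ -2.1313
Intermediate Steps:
Function('u')(S, d) = 0 (Function('u')(S, d) = Mul(0, -7) = 0)
Add(Mul(404434, Pow(-189757, -1)), Mul(Function('u')(657, -689), Pow(-400760, -1))) = Add(Mul(404434, Pow(-189757, -1)), Mul(0, Pow(-400760, -1))) = Add(Mul(404434, Rational(-1, 189757)), Mul(0, Rational(-1, 400760))) = Add(Rational(-404434, 189757), 0) = Rational(-404434, 189757)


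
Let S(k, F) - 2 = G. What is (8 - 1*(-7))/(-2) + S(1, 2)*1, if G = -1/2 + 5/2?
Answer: -7/2 ≈ -3.5000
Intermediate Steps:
G = 2 (G = -1*1/2 + 5*(1/2) = -1/2 + 5/2 = 2)
S(k, F) = 4 (S(k, F) = 2 + 2 = 4)
(8 - 1*(-7))/(-2) + S(1, 2)*1 = (8 - 1*(-7))/(-2) + 4*1 = (8 + 7)*(-1/2) + 4 = 15*(-1/2) + 4 = -15/2 + 4 = -7/2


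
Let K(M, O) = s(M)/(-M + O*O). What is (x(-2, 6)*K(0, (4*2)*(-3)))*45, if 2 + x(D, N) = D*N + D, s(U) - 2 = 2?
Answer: -5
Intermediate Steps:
s(U) = 4 (s(U) = 2 + 2 = 4)
K(M, O) = 4/(O² - M) (K(M, O) = 4/(-M + O*O) = 4/(-M + O²) = 4/(O² - M))
x(D, N) = -2 + D + D*N (x(D, N) = -2 + (D*N + D) = -2 + (D + D*N) = -2 + D + D*N)
(x(-2, 6)*K(0, (4*2)*(-3)))*45 = ((-2 - 2 - 2*6)*(-4/(0 - ((4*2)*(-3))²)))*45 = ((-2 - 2 - 12)*(-4/(0 - (8*(-3))²)))*45 = -(-64)/(0 - 1*(-24)²)*45 = -(-64)/(0 - 1*576)*45 = -(-64)/(0 - 576)*45 = -(-64)/(-576)*45 = -(-64)*(-1)/576*45 = -16*1/144*45 = -⅑*45 = -5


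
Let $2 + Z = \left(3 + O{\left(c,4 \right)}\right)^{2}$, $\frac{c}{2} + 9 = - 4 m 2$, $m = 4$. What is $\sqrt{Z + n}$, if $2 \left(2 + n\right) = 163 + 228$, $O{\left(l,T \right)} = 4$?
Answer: $\frac{\sqrt{962}}{2} \approx 15.508$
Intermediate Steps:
$c = -82$ ($c = -18 + 2 \left(-4\right) 4 \cdot 2 = -18 + 2 \left(\left(-16\right) 2\right) = -18 + 2 \left(-32\right) = -18 - 64 = -82$)
$n = \frac{387}{2}$ ($n = -2 + \frac{163 + 228}{2} = -2 + \frac{1}{2} \cdot 391 = -2 + \frac{391}{2} = \frac{387}{2} \approx 193.5$)
$Z = 47$ ($Z = -2 + \left(3 + 4\right)^{2} = -2 + 7^{2} = -2 + 49 = 47$)
$\sqrt{Z + n} = \sqrt{47 + \frac{387}{2}} = \sqrt{\frac{481}{2}} = \frac{\sqrt{962}}{2}$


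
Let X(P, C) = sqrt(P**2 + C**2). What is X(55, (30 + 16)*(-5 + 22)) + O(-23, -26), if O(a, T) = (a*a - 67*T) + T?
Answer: 2245 + sqrt(614549) ≈ 3028.9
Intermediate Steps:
O(a, T) = a**2 - 66*T (O(a, T) = (a**2 - 67*T) + T = a**2 - 66*T)
X(P, C) = sqrt(C**2 + P**2)
X(55, (30 + 16)*(-5 + 22)) + O(-23, -26) = sqrt(((30 + 16)*(-5 + 22))**2 + 55**2) + ((-23)**2 - 66*(-26)) = sqrt((46*17)**2 + 3025) + (529 + 1716) = sqrt(782**2 + 3025) + 2245 = sqrt(611524 + 3025) + 2245 = sqrt(614549) + 2245 = 2245 + sqrt(614549)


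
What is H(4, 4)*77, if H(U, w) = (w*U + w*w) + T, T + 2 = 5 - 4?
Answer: 2387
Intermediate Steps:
T = -1 (T = -2 + (5 - 4) = -2 + 1 = -1)
H(U, w) = -1 + w**2 + U*w (H(U, w) = (w*U + w*w) - 1 = (U*w + w**2) - 1 = (w**2 + U*w) - 1 = -1 + w**2 + U*w)
H(4, 4)*77 = (-1 + 4**2 + 4*4)*77 = (-1 + 16 + 16)*77 = 31*77 = 2387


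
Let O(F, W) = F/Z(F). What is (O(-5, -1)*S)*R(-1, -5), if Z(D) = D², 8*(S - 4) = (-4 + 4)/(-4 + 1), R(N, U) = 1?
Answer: -⅘ ≈ -0.80000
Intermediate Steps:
S = 4 (S = 4 + ((-4 + 4)/(-4 + 1))/8 = 4 + (0/(-3))/8 = 4 + (0*(-⅓))/8 = 4 + (⅛)*0 = 4 + 0 = 4)
O(F, W) = 1/F (O(F, W) = F/(F²) = F/F² = 1/F)
(O(-5, -1)*S)*R(-1, -5) = (4/(-5))*1 = -⅕*4*1 = -⅘*1 = -⅘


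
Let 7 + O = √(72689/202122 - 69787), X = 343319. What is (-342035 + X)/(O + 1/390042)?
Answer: -5118061275869943672/39766713104488606757 - 54260685029160*I*√12671176694754/39766713104488606757 ≈ -0.1287 - 4.8571*I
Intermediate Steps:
O = -7 + 5*I*√12671176694754/67374 (O = -7 + √(72689/202122 - 69787) = -7 + √(-14105415325/202122) = -7 + 5*I*√12671176694754/67374 ≈ -7.0 + 264.17*I)
(-342035 + X)/(O + 1/390042) = (-342035 + 343319)/((-7 + 5*I*√12671176694754/67374) + 1/390042) = 1284/((-7 + 5*I*√12671176694754/67374) + 1/390042) = 1284/(-2730293/390042 + 5*I*√12671176694754/67374)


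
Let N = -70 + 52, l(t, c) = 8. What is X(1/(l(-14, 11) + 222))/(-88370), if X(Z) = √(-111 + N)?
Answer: -I*√129/88370 ≈ -0.00012853*I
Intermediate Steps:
N = -18
X(Z) = I*√129 (X(Z) = √(-111 - 18) = √(-129) = I*√129)
X(1/(l(-14, 11) + 222))/(-88370) = (I*√129)/(-88370) = (I*√129)*(-1/88370) = -I*√129/88370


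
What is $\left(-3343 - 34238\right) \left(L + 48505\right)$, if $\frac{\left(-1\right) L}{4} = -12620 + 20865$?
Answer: $-583445025$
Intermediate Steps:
$L = -32980$ ($L = - 4 \left(-12620 + 20865\right) = \left(-4\right) 8245 = -32980$)
$\left(-3343 - 34238\right) \left(L + 48505\right) = \left(-3343 - 34238\right) \left(-32980 + 48505\right) = \left(-37581\right) 15525 = -583445025$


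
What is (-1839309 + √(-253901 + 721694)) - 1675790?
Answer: -3515099 + 3*√51977 ≈ -3.5144e+6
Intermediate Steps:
(-1839309 + √(-253901 + 721694)) - 1675790 = (-1839309 + √467793) - 1675790 = (-1839309 + 3*√51977) - 1675790 = -3515099 + 3*√51977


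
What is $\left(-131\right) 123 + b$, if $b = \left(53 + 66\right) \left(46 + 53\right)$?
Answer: $-4332$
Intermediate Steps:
$b = 11781$ ($b = 119 \cdot 99 = 11781$)
$\left(-131\right) 123 + b = \left(-131\right) 123 + 11781 = -16113 + 11781 = -4332$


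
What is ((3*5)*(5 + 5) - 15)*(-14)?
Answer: -1890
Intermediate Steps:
((3*5)*(5 + 5) - 15)*(-14) = (15*10 - 15)*(-14) = (150 - 15)*(-14) = 135*(-14) = -1890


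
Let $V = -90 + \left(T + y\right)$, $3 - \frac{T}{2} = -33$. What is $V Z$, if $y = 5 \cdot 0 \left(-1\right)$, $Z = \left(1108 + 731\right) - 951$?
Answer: $-15984$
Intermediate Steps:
$T = 72$ ($T = 6 - -66 = 6 + 66 = 72$)
$Z = 888$ ($Z = 1839 - 951 = 888$)
$y = 0$ ($y = 0 \left(-1\right) = 0$)
$V = -18$ ($V = -90 + \left(72 + 0\right) = -90 + 72 = -18$)
$V Z = \left(-18\right) 888 = -15984$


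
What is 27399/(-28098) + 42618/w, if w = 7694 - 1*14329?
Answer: -459757643/62143410 ≈ -7.3983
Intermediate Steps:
w = -6635 (w = 7694 - 14329 = -6635)
27399/(-28098) + 42618/w = 27399/(-28098) + 42618/(-6635) = 27399*(-1/28098) + 42618*(-1/6635) = -9133/9366 - 42618/6635 = -459757643/62143410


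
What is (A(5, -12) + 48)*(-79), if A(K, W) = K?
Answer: -4187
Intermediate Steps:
(A(5, -12) + 48)*(-79) = (5 + 48)*(-79) = 53*(-79) = -4187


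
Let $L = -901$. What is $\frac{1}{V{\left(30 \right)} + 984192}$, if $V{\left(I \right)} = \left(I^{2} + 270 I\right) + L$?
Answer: $\frac{1}{992291} \approx 1.0078 \cdot 10^{-6}$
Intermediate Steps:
$V{\left(I \right)} = -901 + I^{2} + 270 I$ ($V{\left(I \right)} = \left(I^{2} + 270 I\right) - 901 = -901 + I^{2} + 270 I$)
$\frac{1}{V{\left(30 \right)} + 984192} = \frac{1}{\left(-901 + 30^{2} + 270 \cdot 30\right) + 984192} = \frac{1}{\left(-901 + 900 + 8100\right) + 984192} = \frac{1}{8099 + 984192} = \frac{1}{992291}$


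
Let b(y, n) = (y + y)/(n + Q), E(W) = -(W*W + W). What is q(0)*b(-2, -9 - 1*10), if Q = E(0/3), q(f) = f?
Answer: 0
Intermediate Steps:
E(W) = -W - W² (E(W) = -(W² + W) = -(W + W²) = -W - W²)
Q = 0 (Q = -0/3*(1 + 0/3) = -0*(⅓)*(1 + 0*(⅓)) = -1*0*(1 + 0) = -1*0*1 = 0)
b(y, n) = 2*y/n (b(y, n) = (y + y)/(n + 0) = (2*y)/n = 2*y/n)
q(0)*b(-2, -9 - 1*10) = 0*(2*(-2)/(-9 - 1*10)) = 0*(2*(-2)/(-9 - 10)) = 0*(2*(-2)/(-19)) = 0*(2*(-2)*(-1/19)) = 0*(4/19) = 0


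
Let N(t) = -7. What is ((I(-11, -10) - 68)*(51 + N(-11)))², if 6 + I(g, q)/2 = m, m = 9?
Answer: 7441984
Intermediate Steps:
I(g, q) = 6 (I(g, q) = -12 + 2*9 = -12 + 18 = 6)
((I(-11, -10) - 68)*(51 + N(-11)))² = ((6 - 68)*(51 - 7))² = (-62*44)² = (-2728)² = 7441984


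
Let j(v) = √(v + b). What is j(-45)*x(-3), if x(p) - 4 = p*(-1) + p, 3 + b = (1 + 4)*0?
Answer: 16*I*√3 ≈ 27.713*I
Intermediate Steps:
b = -3 (b = -3 + (1 + 4)*0 = -3 + 5*0 = -3 + 0 = -3)
j(v) = √(-3 + v) (j(v) = √(v - 3) = √(-3 + v))
x(p) = 4 (x(p) = 4 + (p*(-1) + p) = 4 + (-p + p) = 4 + 0 = 4)
j(-45)*x(-3) = √(-3 - 45)*4 = √(-48)*4 = (4*I*√3)*4 = 16*I*√3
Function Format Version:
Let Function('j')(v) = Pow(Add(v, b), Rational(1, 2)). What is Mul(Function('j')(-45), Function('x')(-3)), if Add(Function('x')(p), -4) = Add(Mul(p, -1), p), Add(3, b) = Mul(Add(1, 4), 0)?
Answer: Mul(16, I, Pow(3, Rational(1, 2))) ≈ Mul(27.713, I)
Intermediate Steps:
b = -3 (b = Add(-3, Mul(Add(1, 4), 0)) = Add(-3, Mul(5, 0)) = Add(-3, 0) = -3)
Function('j')(v) = Pow(Add(-3, v), Rational(1, 2)) (Function('j')(v) = Pow(Add(v, -3), Rational(1, 2)) = Pow(Add(-3, v), Rational(1, 2)))
Function('x')(p) = 4 (Function('x')(p) = Add(4, Add(Mul(p, -1), p)) = Add(4, Add(Mul(-1, p), p)) = Add(4, 0) = 4)
Mul(Function('j')(-45), Function('x')(-3)) = Mul(Pow(Add(-3, -45), Rational(1, 2)), 4) = Mul(Pow(-48, Rational(1, 2)), 4) = Mul(Mul(4, I, Pow(3, Rational(1, 2))), 4) = Mul(16, I, Pow(3, Rational(1, 2)))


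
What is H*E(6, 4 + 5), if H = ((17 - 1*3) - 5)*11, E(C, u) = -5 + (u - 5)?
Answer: -99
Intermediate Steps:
E(C, u) = -10 + u (E(C, u) = -5 + (-5 + u) = -10 + u)
H = 99 (H = ((17 - 3) - 5)*11 = (14 - 5)*11 = 9*11 = 99)
H*E(6, 4 + 5) = 99*(-10 + (4 + 5)) = 99*(-10 + 9) = 99*(-1) = -99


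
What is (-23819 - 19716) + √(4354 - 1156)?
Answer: -43535 + √3198 ≈ -43478.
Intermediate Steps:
(-23819 - 19716) + √(4354 - 1156) = -43535 + √3198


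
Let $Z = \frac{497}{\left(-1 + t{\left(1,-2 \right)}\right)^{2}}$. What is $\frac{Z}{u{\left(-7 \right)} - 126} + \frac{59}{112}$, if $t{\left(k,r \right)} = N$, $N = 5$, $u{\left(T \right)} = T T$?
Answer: $\frac{19}{154} \approx 0.12338$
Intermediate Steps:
$u{\left(T \right)} = T^{2}$
$t{\left(k,r \right)} = 5$
$Z = \frac{497}{16}$ ($Z = \frac{497}{\left(-1 + 5\right)^{2}} = \frac{497}{4^{2}} = \frac{497}{16} \approx 31.063$)
$\frac{Z}{u{\left(-7 \right)} - 126} + \frac{59}{112} = \frac{497}{16 \left(\left(-7\right)^{2} - 126\right)} + \frac{59}{112} = \frac{497}{16 \left(49 - 126\right)} + 59 \cdot \frac{1}{112} = \frac{497}{16 \left(-77\right)} + \frac{59}{112} = \frac{497}{16} \left(- \frac{1}{77}\right) + \frac{59}{112} = - \frac{71}{176} + \frac{59}{112} = \frac{19}{154}$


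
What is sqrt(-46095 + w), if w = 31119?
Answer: 24*I*sqrt(26) ≈ 122.38*I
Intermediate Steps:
sqrt(-46095 + w) = sqrt(-46095 + 31119) = sqrt(-14976) = 24*I*sqrt(26)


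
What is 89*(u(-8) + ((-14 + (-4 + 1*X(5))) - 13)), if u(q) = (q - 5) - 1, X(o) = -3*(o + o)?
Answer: -6675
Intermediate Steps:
X(o) = -6*o
u(q) = -6 + q (u(q) = (-5 + q) - 1 = -6 + q)
89*(u(-8) + ((-14 + (-4 + 1*X(5))) - 13)) = 89*((-6 - 8) + ((-14 + (-4 + 1*(-6*5))) - 13)) = 89*(-14 + ((-14 + (-4 + 1*(-30))) - 13)) = 89*(-14 + ((-14 + (-4 - 30)) - 13)) = 89*(-14 + ((-14 - 34) - 13)) = 89*(-14 + (-48 - 13)) = 89*(-14 - 61) = 89*(-75) = -6675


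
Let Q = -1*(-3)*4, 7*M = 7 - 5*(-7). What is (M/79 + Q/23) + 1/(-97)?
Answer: 103525/176249 ≈ 0.58738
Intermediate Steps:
M = 6 (M = (7 - 5*(-7))/7 = (7 + 35)/7 = (1/7)*42 = 6)
Q = 12 (Q = 3*4 = 12)
(M/79 + Q/23) + 1/(-97) = (6/79 + 12/23) + 1/(-97) = (6*(1/79) + 12*(1/23)) - 1/97 = (6/79 + 12/23) - 1/97 = 1086/1817 - 1/97 = 103525/176249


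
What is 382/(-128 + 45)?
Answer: -382/83 ≈ -4.6024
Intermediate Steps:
382/(-128 + 45) = 382/(-83) = -1/83*382 = -382/83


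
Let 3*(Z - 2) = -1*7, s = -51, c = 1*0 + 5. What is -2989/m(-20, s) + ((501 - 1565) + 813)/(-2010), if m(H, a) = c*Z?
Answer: 720997/402 ≈ 1793.5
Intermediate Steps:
c = 5 (c = 0 + 5 = 5)
Z = -⅓ (Z = 2 + (-1*7)/3 = 2 + (⅓)*(-7) = 2 - 7/3 = -⅓ ≈ -0.33333)
m(H, a) = -5/3 (m(H, a) = 5*(-⅓) = -5/3)
-2989/m(-20, s) + ((501 - 1565) + 813)/(-2010) = -2989/(-5/3) + ((501 - 1565) + 813)/(-2010) = -2989*(-⅗) + (-1064 + 813)*(-1/2010) = 8967/5 - 251*(-1/2010) = 8967/5 + 251/2010 = 720997/402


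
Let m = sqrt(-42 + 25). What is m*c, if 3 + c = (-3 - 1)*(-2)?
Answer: 5*I*sqrt(17) ≈ 20.616*I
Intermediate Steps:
m = I*sqrt(17) (m = sqrt(-17) = I*sqrt(17) ≈ 4.1231*I)
c = 5 (c = -3 + (-3 - 1)*(-2) = -3 - 4*(-2) = -3 + 8 = 5)
m*c = (I*sqrt(17))*5 = 5*I*sqrt(17)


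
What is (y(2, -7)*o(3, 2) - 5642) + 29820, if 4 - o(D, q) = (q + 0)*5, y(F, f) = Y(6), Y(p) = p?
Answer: 24142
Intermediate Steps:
y(F, f) = 6
o(D, q) = 4 - 5*q (o(D, q) = 4 - (q + 0)*5 = 4 - q*5 = 4 - 5*q)
(y(2, -7)*o(3, 2) - 5642) + 29820 = (6*(4 - 5*2) - 5642) + 29820 = (6*(4 - 10) - 5642) + 29820 = (6*(-6) - 5642) + 29820 = (-36 - 5642) + 29820 = -5678 + 29820 = 24142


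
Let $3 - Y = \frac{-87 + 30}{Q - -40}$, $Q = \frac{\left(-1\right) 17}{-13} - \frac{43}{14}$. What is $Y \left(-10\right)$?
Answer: $- \frac{312510}{6959} \approx -44.907$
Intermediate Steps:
$Q = - \frac{321}{182}$ ($Q = \left(-17\right) \left(- \frac{1}{13}\right) - \frac{43}{14} = \frac{17}{13} - \frac{43}{14} = - \frac{321}{182} \approx -1.7637$)
$Y = \frac{31251}{6959}$ ($Y = 3 - \frac{-87 + 30}{- \frac{321}{182} - -40} = 3 - - \frac{57}{- \frac{321}{182} + 40} = 3 - - \frac{57}{\frac{6959}{182}} = 3 - \left(-57\right) \frac{182}{6959} = 3 - - \frac{10374}{6959} = 3 + \frac{10374}{6959} = \frac{31251}{6959} \approx 4.4907$)
$Y \left(-10\right) = \frac{31251}{6959} \left(-10\right) = - \frac{312510}{6959}$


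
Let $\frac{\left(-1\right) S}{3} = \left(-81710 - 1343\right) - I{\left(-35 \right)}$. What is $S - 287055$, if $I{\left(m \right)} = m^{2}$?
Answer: $-34221$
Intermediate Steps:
$S = 252834$ ($S = - 3 \left(\left(-81710 - 1343\right) - \left(-35\right)^{2}\right) = - 3 \left(\left(-81710 - 1343\right) - 1225\right) = - 3 \left(-83053 - 1225\right) = \left(-3\right) \left(-84278\right) = 252834$)
$S - 287055 = 252834 - 287055 = -34221$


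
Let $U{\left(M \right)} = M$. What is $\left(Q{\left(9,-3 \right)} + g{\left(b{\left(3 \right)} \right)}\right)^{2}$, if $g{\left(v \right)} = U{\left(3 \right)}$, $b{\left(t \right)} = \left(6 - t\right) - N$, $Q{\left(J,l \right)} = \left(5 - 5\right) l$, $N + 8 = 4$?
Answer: $9$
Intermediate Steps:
$N = -4$ ($N = -8 + 4 = -4$)
$Q{\left(J,l \right)} = 0$ ($Q{\left(J,l \right)} = 0 l = 0$)
$b{\left(t \right)} = 10 - t$ ($b{\left(t \right)} = \left(6 - t\right) - -4 = \left(6 - t\right) + 4 = 10 - t$)
$g{\left(v \right)} = 3$
$\left(Q{\left(9,-3 \right)} + g{\left(b{\left(3 \right)} \right)}\right)^{2} = \left(0 + 3\right)^{2} = 3^{2} = 9$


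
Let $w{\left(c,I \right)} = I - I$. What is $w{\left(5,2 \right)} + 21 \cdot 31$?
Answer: $651$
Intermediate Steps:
$w{\left(c,I \right)} = 0$
$w{\left(5,2 \right)} + 21 \cdot 31 = 0 + 21 \cdot 31 = 0 + 651 = 651$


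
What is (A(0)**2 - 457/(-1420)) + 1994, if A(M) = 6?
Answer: 2883057/1420 ≈ 2030.3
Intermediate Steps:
(A(0)**2 - 457/(-1420)) + 1994 = (6**2 - 457/(-1420)) + 1994 = (36 - 457*(-1/1420)) + 1994 = (36 + 457/1420) + 1994 = 51577/1420 + 1994 = 2883057/1420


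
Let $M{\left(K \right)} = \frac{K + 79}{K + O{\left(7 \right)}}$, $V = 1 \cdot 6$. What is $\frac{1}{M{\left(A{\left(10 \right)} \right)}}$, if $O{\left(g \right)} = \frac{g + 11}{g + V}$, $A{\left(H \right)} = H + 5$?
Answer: $\frac{213}{1222} \approx 0.1743$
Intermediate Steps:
$A{\left(H \right)} = 5 + H$
$V = 6$
$O{\left(g \right)} = \frac{11 + g}{6 + g}$ ($O{\left(g \right)} = \frac{g + 11}{g + 6} = \frac{11 + g}{6 + g}$)
$M{\left(K \right)} = \frac{79 + K}{\frac{18}{13} + K}$ ($M{\left(K \right)} = \frac{K + 79}{K + \frac{11 + 7}{6 + 7}} = \frac{79 + K}{K + \frac{1}{13} \cdot 18} = \frac{79 + K}{K + \frac{18}{13}} = \frac{79 + K}{\frac{18}{13} + K}$)
$\frac{1}{M{\left(A{\left(10 \right)} \right)}} = \frac{1}{13 \frac{1}{18 + 13 \left(5 + 10\right)} \left(79 + \left(5 + 10\right)\right)} = \frac{1}{13 \frac{1}{18 + 13 \cdot 15} \left(79 + 15\right)} = \frac{1}{13 \frac{1}{18 + 195} \cdot 94} = \frac{1}{13 \cdot \frac{1}{213} \cdot 94} = \frac{1}{\frac{1222}{213}} = \frac{213}{1222}$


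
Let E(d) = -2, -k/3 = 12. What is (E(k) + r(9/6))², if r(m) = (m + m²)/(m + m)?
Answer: 9/16 ≈ 0.56250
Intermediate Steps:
k = -36 (k = -3*12 = -36)
r(m) = (m + m²)/(2*m) (r(m) = (m + m²)/((2*m)) = (m + m²)*(1/(2*m)) = (m + m²)/(2*m))
(E(k) + r(9/6))² = (-2 + (½ + (9/6)/2))² = (-2 + (½ + (9*(⅙))/2))² = (-2 + (½ + (½)*(3/2)))² = (-2 + (½ + ¾))² = (-2 + 5/4)² = (-¾)² = 9/16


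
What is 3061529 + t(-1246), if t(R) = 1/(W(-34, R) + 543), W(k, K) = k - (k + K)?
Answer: 5477075382/1789 ≈ 3.0615e+6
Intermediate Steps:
W(k, K) = -K (W(k, K) = k - (K + k) = k + (-K - k) = -K)
t(R) = 1/(543 - R) (t(R) = 1/(-R + 543) = 1/(543 - R))
3061529 + t(-1246) = 3061529 - 1/(-543 - 1246) = 3061529 - 1/(-1789) = 3061529 - 1*(-1/1789) = 3061529 + 1/1789 = 5477075382/1789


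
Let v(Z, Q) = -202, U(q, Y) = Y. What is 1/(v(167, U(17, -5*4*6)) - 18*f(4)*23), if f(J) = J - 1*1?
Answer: -1/1444 ≈ -0.00069252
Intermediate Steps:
f(J) = -1 + J (f(J) = J - 1 = -1 + J)
1/(v(167, U(17, -5*4*6)) - 18*f(4)*23) = 1/(-202 - 18*(-1 + 4)*23) = 1/(-202 - 18*3*23) = 1/(-202 - 54*23) = 1/(-202 - 1242) = 1/(-1444) = -1/1444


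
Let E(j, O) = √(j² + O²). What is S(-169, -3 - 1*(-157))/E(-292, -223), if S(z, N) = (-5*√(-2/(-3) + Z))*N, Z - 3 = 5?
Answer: -770*√10529454/404979 ≈ -6.1697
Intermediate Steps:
Z = 8 (Z = 3 + 5 = 8)
E(j, O) = √(O² + j²)
S(z, N) = -5*N*√78/3 (S(z, N) = (-5*√(-2/(-3) + 8))*N = (-5*√(-2*(-⅓) + 8))*N = (-5*√(⅔ + 8))*N = (-5*√78/3)*N = -5*N*√78/3)
S(-169, -3 - 1*(-157))/E(-292, -223) = (-5*(-3 - 1*(-157))*√78/3)/(√((-223)² + (-292)²)) = (-5*(-3 + 157)*√78/3)/(√(49729 + 85264)) = (-5/3*154*√78)/(√134993) = (-770*√78/3)*(√134993/134993) = -770*√10529454/404979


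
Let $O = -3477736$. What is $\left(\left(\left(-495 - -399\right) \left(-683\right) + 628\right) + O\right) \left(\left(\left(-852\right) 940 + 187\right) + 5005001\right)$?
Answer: $-14343164914320$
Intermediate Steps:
$\left(\left(\left(-495 - -399\right) \left(-683\right) + 628\right) + O\right) \left(\left(\left(-852\right) 940 + 187\right) + 5005001\right) = \left(\left(\left(-495 - -399\right) \left(-683\right) + 628\right) - 3477736\right) \left(\left(\left(-852\right) 940 + 187\right) + 5005001\right) = \left(\left(\left(-495 + 399\right) \left(-683\right) + 628\right) - 3477736\right) \left(\left(-800880 + 187\right) + 5005001\right) = \left(\left(\left(-96\right) \left(-683\right) + 628\right) - 3477736\right) \left(-800693 + 5005001\right) = \left(\left(65568 + 628\right) - 3477736\right) 4204308 = \left(66196 - 3477736\right) 4204308 = \left(-3411540\right) 4204308 = -14343164914320$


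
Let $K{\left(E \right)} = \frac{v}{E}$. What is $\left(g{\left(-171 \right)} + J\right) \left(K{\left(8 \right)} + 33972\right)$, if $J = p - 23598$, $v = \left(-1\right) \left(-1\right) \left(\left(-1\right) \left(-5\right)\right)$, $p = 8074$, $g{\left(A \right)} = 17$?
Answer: $- \frac{4214507967}{8} \approx -5.2681 \cdot 10^{8}$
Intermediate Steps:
$v = 5$ ($v = 1 \cdot 5 = 5$)
$J = -15524$ ($J = 8074 - 23598 = -15524$)
$K{\left(E \right)} = \frac{5}{E}$
$\left(g{\left(-171 \right)} + J\right) \left(K{\left(8 \right)} + 33972\right) = \left(17 - 15524\right) \left(\frac{5}{8} + 33972\right) = - 15507 \left(5 \cdot \frac{1}{8} + 33972\right) = - 15507 \left(\frac{5}{8} + 33972\right) = \left(-15507\right) \frac{271781}{8} = - \frac{4214507967}{8}$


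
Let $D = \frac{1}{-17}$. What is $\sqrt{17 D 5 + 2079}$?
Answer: $\sqrt{2074} \approx 45.541$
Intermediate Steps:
$D = - \frac{1}{17} \approx -0.058824$
$\sqrt{17 D 5 + 2079} = \sqrt{17 \left(- \frac{1}{17}\right) 5 + 2079} = \sqrt{\left(-1\right) 5 + 2079} = \sqrt{-5 + 2079} = \sqrt{2074}$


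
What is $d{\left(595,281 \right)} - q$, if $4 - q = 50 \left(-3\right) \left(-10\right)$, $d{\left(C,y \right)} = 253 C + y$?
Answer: $152312$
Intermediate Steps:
$d{\left(C,y \right)} = y + 253 C$
$q = -1496$ ($q = 4 - 50 \left(-3\right) \left(-10\right) = 4 - \left(-150\right) \left(-10\right) = 4 - 1500 = -1496$)
$d{\left(595,281 \right)} - q = \left(281 + 253 \cdot 595\right) - -1496 = \left(281 + 150535\right) + 1496 = 150816 + 1496 = 152312$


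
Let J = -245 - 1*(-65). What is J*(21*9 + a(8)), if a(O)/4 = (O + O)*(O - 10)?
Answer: -10980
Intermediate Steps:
a(O) = 8*O*(-10 + O) (a(O) = 4*((O + O)*(O - 10)) = 4*((2*O)*(-10 + O)) = 4*(2*O*(-10 + O)) = 8*O*(-10 + O))
J = -180 (J = -245 + 65 = -180)
J*(21*9 + a(8)) = -180*(21*9 + 8*8*(-10 + 8)) = -180*(189 + 8*8*(-2)) = -180*(189 - 128) = -180*61 = -10980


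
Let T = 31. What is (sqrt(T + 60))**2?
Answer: 91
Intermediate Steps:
(sqrt(T + 60))**2 = (sqrt(31 + 60))**2 = (sqrt(91))**2 = 91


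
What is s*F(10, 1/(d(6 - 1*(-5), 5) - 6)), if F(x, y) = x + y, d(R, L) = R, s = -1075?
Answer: -10965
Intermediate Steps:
s*F(10, 1/(d(6 - 1*(-5), 5) - 6)) = -1075*(10 + 1/((6 - 1*(-5)) - 6)) = -1075*(10 + 1/((6 + 5) - 6)) = -1075*(10 + 1/(11 - 6)) = -1075*(10 + 1/5) = -1075*51/5 = -10965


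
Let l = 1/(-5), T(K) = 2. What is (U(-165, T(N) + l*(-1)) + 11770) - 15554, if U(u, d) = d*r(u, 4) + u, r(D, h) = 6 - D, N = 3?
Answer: -17864/5 ≈ -3572.8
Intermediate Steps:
l = -1/5 (l = 1*(-1/5) = -1/5 ≈ -0.20000)
U(u, d) = u + d*(6 - u) (U(u, d) = d*(6 - u) + u = u + d*(6 - u))
(U(-165, T(N) + l*(-1)) + 11770) - 15554 = ((-165 - (2 - 1/5*(-1))*(-6 - 165)) + 11770) - 15554 = ((-165 - 1*(2 + 1/5)*(-171)) + 11770) - 15554 = ((-165 - 1*11/5*(-171)) + 11770) - 15554 = ((-165 + 1881/5) + 11770) - 15554 = (1056/5 + 11770) - 15554 = 59906/5 - 15554 = -17864/5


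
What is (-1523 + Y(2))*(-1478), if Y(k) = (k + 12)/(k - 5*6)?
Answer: 2251733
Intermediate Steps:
Y(k) = (12 + k)/(-30 + k) (Y(k) = (12 + k)/(k - 30) = (12 + k)/(-30 + k))
(-1523 + Y(2))*(-1478) = (-1523 + (12 + 2)/(-30 + 2))*(-1478) = (-1523 + 14/(-28))*(-1478) = (-1523 - 1/28*14)*(-1478) = (-1523 - ½)*(-1478) = -3047/2*(-1478) = 2251733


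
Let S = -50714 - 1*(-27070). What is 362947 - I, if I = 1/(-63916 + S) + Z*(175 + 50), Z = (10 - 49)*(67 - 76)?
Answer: 24864588321/87560 ≈ 2.8397e+5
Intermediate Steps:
Z = 351 (Z = -39*(-9) = 351)
S = -23644 (S = -50714 + 27070 = -23644)
I = 6915050999/87560 (I = 1/(-63916 - 23644) + 351*(175 + 50) = 1/(-87560) + 351*225 = -1/87560 + 78975 = 6915050999/87560 ≈ 78975.)
362947 - I = 362947 - 1*6915050999/87560 = 362947 - 6915050999/87560 = 24864588321/87560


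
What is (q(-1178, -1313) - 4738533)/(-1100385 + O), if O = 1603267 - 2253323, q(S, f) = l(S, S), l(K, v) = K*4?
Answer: 4743245/1750441 ≈ 2.7097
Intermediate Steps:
l(K, v) = 4*K
q(S, f) = 4*S
O = -650056
(q(-1178, -1313) - 4738533)/(-1100385 + O) = (4*(-1178) - 4738533)/(-1100385 - 650056) = (-4712 - 4738533)/(-1750441) = -4743245*(-1/1750441) = 4743245/1750441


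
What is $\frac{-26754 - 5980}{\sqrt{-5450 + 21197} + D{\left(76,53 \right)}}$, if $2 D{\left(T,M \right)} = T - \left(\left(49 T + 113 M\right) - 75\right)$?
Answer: $\frac{78250627}{11421107} + \frac{16367 \sqrt{15747}}{11421107} \approx 7.0312$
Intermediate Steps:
$D{\left(T,M \right)} = \frac{75}{2} - 24 T - \frac{113 M}{2}$ ($D{\left(T,M \right)} = \frac{T - \left(\left(49 T + 113 M\right) - 75\right)}{2} = \frac{T - \left(-75 + 49 T + 113 M\right)}{2} = \frac{75 - 113 M - 48 T}{2} = \frac{75}{2} - 24 T - \frac{113 M}{2}$)
$\frac{-26754 - 5980}{\sqrt{-5450 + 21197} + D{\left(76,53 \right)}} = \frac{-26754 - 5980}{\sqrt{-5450 + 21197} - 4781} = - \frac{32734}{\sqrt{15747} - 4781} = - \frac{32734}{-4781 + \sqrt{15747}}$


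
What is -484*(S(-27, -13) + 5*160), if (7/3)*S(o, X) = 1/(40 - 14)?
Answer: -35235926/91 ≈ -3.8721e+5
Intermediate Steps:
S(o, X) = 3/182 (S(o, X) = 3/(7*(40 - 14)) = (3/7)/26 = (3/7)*(1/26) = 3/182)
-484*(S(-27, -13) + 5*160) = -484*(3/182 + 5*160) = -484*(3/182 + 800) = -484*145603/182 = -35235926/91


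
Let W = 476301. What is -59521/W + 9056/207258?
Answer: -63673187/783469783 ≈ -0.081271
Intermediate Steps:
-59521/W + 9056/207258 = -59521/476301 + 9056/207258 = -59521*1/476301 + 9056*(1/207258) = -8503/68043 + 4528/103629 = -63673187/783469783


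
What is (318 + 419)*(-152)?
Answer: -112024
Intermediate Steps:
(318 + 419)*(-152) = 737*(-152) = -112024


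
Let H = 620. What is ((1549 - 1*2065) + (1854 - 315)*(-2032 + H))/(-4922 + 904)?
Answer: 155256/287 ≈ 540.96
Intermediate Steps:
((1549 - 1*2065) + (1854 - 315)*(-2032 + H))/(-4922 + 904) = ((1549 - 1*2065) + (1854 - 315)*(-2032 + 620))/(-4922 + 904) = ((1549 - 2065) + 1539*(-1412))/(-4018) = (-516 - 2173068)*(-1/4018) = -2173584*(-1/4018) = 155256/287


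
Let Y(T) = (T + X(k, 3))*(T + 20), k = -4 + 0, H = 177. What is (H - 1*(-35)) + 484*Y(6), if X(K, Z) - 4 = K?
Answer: 75716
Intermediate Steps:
k = -4
X(K, Z) = 4 + K
Y(T) = T*(20 + T) (Y(T) = (T + (4 - 4))*(T + 20) = (T + 0)*(20 + T) = T*(20 + T))
(H - 1*(-35)) + 484*Y(6) = (177 - 1*(-35)) + 484*(6*(20 + 6)) = (177 + 35) + 484*(6*26) = 212 + 484*156 = 212 + 75504 = 75716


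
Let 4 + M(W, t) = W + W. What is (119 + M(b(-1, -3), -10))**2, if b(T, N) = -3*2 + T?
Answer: 10201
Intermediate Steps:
b(T, N) = -6 + T
M(W, t) = -4 + 2*W (M(W, t) = -4 + (W + W) = -4 + 2*W)
(119 + M(b(-1, -3), -10))**2 = (119 + (-4 + 2*(-6 - 1)))**2 = (119 + (-4 + 2*(-7)))**2 = (119 + (-4 - 14))**2 = (119 - 18)**2 = 101**2 = 10201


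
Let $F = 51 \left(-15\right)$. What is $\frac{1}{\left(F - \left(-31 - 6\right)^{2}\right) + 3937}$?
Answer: $\frac{1}{1803} \approx 0.00055463$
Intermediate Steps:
$F = -765$
$\frac{1}{\left(F - \left(-31 - 6\right)^{2}\right) + 3937} = \frac{1}{\left(-765 - \left(-31 - 6\right)^{2}\right) + 3937} = \frac{1}{\left(-765 - \left(-37\right)^{2}\right) + 3937} = \frac{1}{\left(-765 - 1369\right) + 3937} = \frac{1}{-2134 + 3937} = \frac{1}{1803}$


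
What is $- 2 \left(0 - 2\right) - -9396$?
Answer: $9400$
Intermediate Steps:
$- 2 \left(0 - 2\right) - -9396 = \left(-2\right) \left(-2\right) + 9396 = 4 + 9396 = 9400$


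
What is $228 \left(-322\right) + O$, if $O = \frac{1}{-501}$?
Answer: $- \frac{36781417}{501} \approx -73416.0$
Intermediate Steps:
$O = - \frac{1}{501} \approx -0.001996$
$228 \left(-322\right) + O = 228 \left(-322\right) - \frac{1}{501} = -73416 - \frac{1}{501} = - \frac{36781417}{501}$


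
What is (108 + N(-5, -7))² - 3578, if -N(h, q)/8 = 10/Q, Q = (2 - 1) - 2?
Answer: 31766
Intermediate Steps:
Q = -1 (Q = 1 - 2 = -1)
N(h, q) = 80 (N(h, q) = -80/(-1) = -80*(-1) = -8*(-10) = 80)
(108 + N(-5, -7))² - 3578 = (108 + 80)² - 3578 = 188² - 3578 = 35344 - 3578 = 31766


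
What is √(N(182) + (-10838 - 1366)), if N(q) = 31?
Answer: I*√12173 ≈ 110.33*I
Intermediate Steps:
√(N(182) + (-10838 - 1366)) = √(31 + (-10838 - 1366)) = √(31 - 12204) = √(-12173) = I*√12173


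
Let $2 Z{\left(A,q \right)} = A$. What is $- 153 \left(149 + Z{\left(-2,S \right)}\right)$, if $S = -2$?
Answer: $-22644$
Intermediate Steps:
$Z{\left(A,q \right)} = \frac{A}{2}$
$- 153 \left(149 + Z{\left(-2,S \right)}\right) = - 153 \left(149 + \frac{1}{2} \left(-2\right)\right) = - 153 \left(149 - 1\right) = \left(-153\right) 148 = -22644$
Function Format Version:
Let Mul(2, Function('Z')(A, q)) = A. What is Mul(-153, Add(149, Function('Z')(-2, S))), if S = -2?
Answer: -22644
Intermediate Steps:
Function('Z')(A, q) = Mul(Rational(1, 2), A)
Mul(-153, Add(149, Function('Z')(-2, S))) = Mul(-153, Add(149, Mul(Rational(1, 2), -2))) = Mul(-153, Add(149, -1)) = Mul(-153, 148) = -22644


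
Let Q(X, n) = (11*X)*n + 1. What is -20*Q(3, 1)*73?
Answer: -49640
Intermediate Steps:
Q(X, n) = 1 + 11*X*n (Q(X, n) = 11*X*n + 1 = 1 + 11*X*n)
-20*Q(3, 1)*73 = -20*(1 + 11*3*1)*73 = -20*(1 + 33)*73 = -20*34*73 = -680*73 = -49640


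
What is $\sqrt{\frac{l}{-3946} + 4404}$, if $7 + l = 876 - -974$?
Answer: $\frac{\sqrt{68567041586}}{3946} \approx 66.359$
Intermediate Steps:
$l = 1843$ ($l = -7 + \left(876 - -974\right) = -7 + \left(876 + 974\right) = -7 + 1850 = 1843$)
$\sqrt{\frac{l}{-3946} + 4404} = \sqrt{\frac{1843}{-3946} + 4404} = \sqrt{1843 \left(- \frac{1}{3946}\right) + 4404} = \sqrt{- \frac{1843}{3946} + 4404} = \sqrt{\frac{17376341}{3946}} = \frac{\sqrt{68567041586}}{3946}$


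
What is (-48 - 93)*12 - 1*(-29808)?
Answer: 28116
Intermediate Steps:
(-48 - 93)*12 - 1*(-29808) = -141*12 + 29808 = -1692 + 29808 = 28116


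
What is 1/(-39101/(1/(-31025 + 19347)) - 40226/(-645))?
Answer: 645/294520893536 ≈ 2.1900e-9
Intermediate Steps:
1/(-39101/(1/(-31025 + 19347)) - 40226/(-645)) = 1/(-39101/(1/(-11678)) - 40226*(-1/645)) = 1/(-39101/(-1/11678) + 40226/645) = 1/(-39101*(-11678) + 40226/645) = 1/(456621478 + 40226/645) = 1/(294520893536/645) = 645/294520893536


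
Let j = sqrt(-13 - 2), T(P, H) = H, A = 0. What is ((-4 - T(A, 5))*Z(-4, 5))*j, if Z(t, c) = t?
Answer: 36*I*sqrt(15) ≈ 139.43*I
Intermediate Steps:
j = I*sqrt(15) (j = sqrt(-15) = I*sqrt(15) ≈ 3.873*I)
((-4 - T(A, 5))*Z(-4, 5))*j = ((-4 - 1*5)*(-4))*(I*sqrt(15)) = ((-4 - 5)*(-4))*(I*sqrt(15)) = (-9*(-4))*(I*sqrt(15)) = 36*(I*sqrt(15)) = 36*I*sqrt(15)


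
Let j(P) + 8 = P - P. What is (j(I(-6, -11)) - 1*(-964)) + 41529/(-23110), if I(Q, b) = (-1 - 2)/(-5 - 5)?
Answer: 22051631/23110 ≈ 954.20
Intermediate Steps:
I(Q, b) = 3/10 (I(Q, b) = -3/(-10) = -3*(-1/10) = 3/10)
j(P) = -8 (j(P) = -8 + (P - P) = -8 + 0 = -8)
(j(I(-6, -11)) - 1*(-964)) + 41529/(-23110) = (-8 - 1*(-964)) + 41529/(-23110) = (-8 + 964) + 41529*(-1/23110) = 956 - 41529/23110 = 22051631/23110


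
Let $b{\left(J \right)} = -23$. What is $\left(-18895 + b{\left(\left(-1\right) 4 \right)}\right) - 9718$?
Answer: $-28636$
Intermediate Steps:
$\left(-18895 + b{\left(\left(-1\right) 4 \right)}\right) - 9718 = \left(-18895 - 23\right) - 9718 = -18918 - 9718 = -28636$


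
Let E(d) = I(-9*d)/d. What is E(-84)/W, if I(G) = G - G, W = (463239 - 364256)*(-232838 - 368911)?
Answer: 0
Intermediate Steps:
W = -59562921267 (W = 98983*(-601749) = -59562921267)
I(G) = 0
E(d) = 0 (E(d) = 0/d = 0)
E(-84)/W = 0/(-59562921267) = 0*(-1/59562921267) = 0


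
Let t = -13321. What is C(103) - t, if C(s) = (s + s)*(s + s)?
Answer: 55757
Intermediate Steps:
C(s) = 4*s² (C(s) = (2*s)*(2*s) = 4*s²)
C(103) - t = 4*103² - 1*(-13321) = 4*10609 + 13321 = 42436 + 13321 = 55757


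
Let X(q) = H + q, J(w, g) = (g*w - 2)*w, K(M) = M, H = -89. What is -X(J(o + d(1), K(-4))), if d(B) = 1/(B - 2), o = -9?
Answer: 469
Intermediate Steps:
d(B) = 1/(-2 + B)
J(w, g) = w*(-2 + g*w) (J(w, g) = (-2 + g*w)*w = w*(-2 + g*w))
X(q) = -89 + q
-X(J(o + d(1), K(-4))) = -(-89 + (-9 + 1/(-2 + 1))*(-2 - 4*(-9 + 1/(-2 + 1)))) = -(-89 + (-9 + 1/(-1))*(-2 - 4*(-9 + 1/(-1)))) = -(-89 + (-9 - 1)*(-2 - 4*(-9 - 1))) = -(-89 - 10*(-2 - 4*(-10))) = -(-89 - 10*(-2 + 40)) = -(-89 - 10*38) = -(-89 - 380) = -1*(-469) = 469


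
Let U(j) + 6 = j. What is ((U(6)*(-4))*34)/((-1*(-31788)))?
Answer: 0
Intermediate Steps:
U(j) = -6 + j
((U(6)*(-4))*34)/((-1*(-31788))) = (((-6 + 6)*(-4))*34)/((-1*(-31788))) = ((0*(-4))*34)/31788 = (0*34)*(1/31788) = 0*(1/31788) = 0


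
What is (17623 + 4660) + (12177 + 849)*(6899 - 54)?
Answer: 89185253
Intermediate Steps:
(17623 + 4660) + (12177 + 849)*(6899 - 54) = 22283 + 13026*6845 = 22283 + 89162970 = 89185253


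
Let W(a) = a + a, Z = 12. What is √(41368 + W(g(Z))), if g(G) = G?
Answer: 4*√2587 ≈ 203.45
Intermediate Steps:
W(a) = 2*a
√(41368 + W(g(Z))) = √(41368 + 2*12) = √(41368 + 24) = √41392 = 4*√2587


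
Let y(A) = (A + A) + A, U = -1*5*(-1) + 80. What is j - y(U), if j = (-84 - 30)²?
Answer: 12741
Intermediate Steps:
j = 12996 (j = (-114)² = 12996)
U = 85 (U = -5*(-1) + 80 = 5 + 80 = 85)
y(A) = 3*A (y(A) = 2*A + A = 3*A)
j - y(U) = 12996 - 3*85 = 12996 - 1*255 = 12996 - 255 = 12741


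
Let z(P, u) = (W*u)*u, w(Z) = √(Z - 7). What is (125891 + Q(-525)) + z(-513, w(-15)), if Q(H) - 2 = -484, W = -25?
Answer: 125959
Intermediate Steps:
w(Z) = √(-7 + Z)
Q(H) = -482 (Q(H) = 2 - 484 = -482)
z(P, u) = -25*u² (z(P, u) = (-25*u)*u = -25*u²)
(125891 + Q(-525)) + z(-513, w(-15)) = (125891 - 482) - 25*(√(-7 - 15))² = 125409 - 25*(√(-22))² = 125409 - 25*(I*√22)² = 125409 - 25*(-22) = 125409 + 550 = 125959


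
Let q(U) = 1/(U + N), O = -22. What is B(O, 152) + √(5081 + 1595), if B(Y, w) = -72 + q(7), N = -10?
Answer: -217/3 + 2*√1669 ≈ 9.3735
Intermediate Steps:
q(U) = 1/(-10 + U) (q(U) = 1/(U - 10) = 1/(-10 + U))
B(Y, w) = -217/3 (B(Y, w) = -72 + 1/(-10 + 7) = -72 + 1/(-3) = -72 - ⅓ = -217/3)
B(O, 152) + √(5081 + 1595) = -217/3 + √(5081 + 1595) = -217/3 + √6676 = -217/3 + 2*√1669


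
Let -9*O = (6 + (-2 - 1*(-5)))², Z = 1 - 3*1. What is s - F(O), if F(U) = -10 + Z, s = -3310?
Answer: -3298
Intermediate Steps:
Z = -2 (Z = 1 - 3 = -2)
O = -9 (O = -(6 + (-2 - 1*(-5)))²/9 = -(6 + (-2 + 5))²/9 = -(6 + 3)²/9 = -⅑*9² = -⅑*81 = -9)
F(U) = -12 (F(U) = -10 - 2 = -12)
s - F(O) = -3310 - 1*(-12) = -3310 + 12 = -3298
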